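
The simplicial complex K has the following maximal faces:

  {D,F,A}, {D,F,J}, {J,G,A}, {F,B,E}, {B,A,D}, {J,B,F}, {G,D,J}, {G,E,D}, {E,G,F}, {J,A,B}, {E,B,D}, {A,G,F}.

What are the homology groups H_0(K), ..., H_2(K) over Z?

Take the total order A < B < D < E < F < G < J on the vertex set. Then K (dimension 2) consists of the simplices:

  0-simplices (7): A, B, D, E, F, G, J
  1-simplices (18): AB, AD, AF, AG, AJ, BD, BE, BF, BJ, DE, DF, DG, DJ, EF, EG, FG, FJ, GJ
  2-simplices (12): ABD, ABJ, ADF, AFG, AGJ, BDE, BEF, BFJ, DEG, DFJ, DGJ, EFG

Hence C_0 ≅ Z^7, C_1 ≅ Z^18, C_2 ≅ Z^12.

Boundary ∂_1: C_1 → C_0 maps an edge to its endpoints' difference, ∂[p,q] = q − p.
As a 7×18 matrix over Z this has rank 6, with invariant factors (1,1,1,1,1,1).

The boundary map ∂_2: C_2 → C_1 acts by ∂[p,q,r] = [q,r] − [p,r] + [p,q]. For instance
  ∂DGJ = GJ − DJ + DG,
  ∂ABD = BD − AD + AB.
The resulting 18×12 matrix has rank 12, and its Smith normal form has invariant factors (1,1,1,1,1,1,1,1,1,1,1,2).

From H_k ≅ ker(∂_k) / im(∂_{k+1}) we obtain:

  H_0: rank C_0 − rank ∂_1 = 7 − 6 = 1, and the invariant factors of ∂_1 are all 1, so H_0 = Z.
  H_1: rank ker ∂_1 − rank ∂_2 = (18 − 6) − 12 = 0, and ∂_2 has invariant factor 2 > 1, so H_1 = Z/2.
  H_2: rank ker ∂_2 − rank ∂_3 = (12 − 12) − 0 = 0, and there is no ∂_3, so H_2 = 0.

As a check, the Euler characteristic is 7 − 18 + 12 = 1, which agrees with 1 − 0 + 0 = 1.

H_0 = Z,  H_1 = Z/2,  H_2 = 0.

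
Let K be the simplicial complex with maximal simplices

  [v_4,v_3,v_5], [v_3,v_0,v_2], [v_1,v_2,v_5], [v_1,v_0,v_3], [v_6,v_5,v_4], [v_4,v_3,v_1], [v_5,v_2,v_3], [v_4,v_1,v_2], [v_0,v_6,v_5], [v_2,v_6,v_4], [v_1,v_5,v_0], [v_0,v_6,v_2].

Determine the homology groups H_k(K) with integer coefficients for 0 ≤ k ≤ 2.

We work with the vertex ordering v_0 < v_1 < v_2 < v_3 < v_4 < v_5 < v_6. The simplices of K, each written with vertices in increasing order, are:

  0-simplices (7): [v_0], [v_1], [v_2], [v_3], [v_4], [v_5], [v_6]
  1-simplices (18): (18 of them)
  2-simplices (12): (12 of them)

giving chain groups C_0 ≅ Z^7, C_1 ≅ Z^18, C_2 ≅ Z^12.

∂_1: C_1 → C_0 is given by ∂[p,q] = [q] − [p].
As a 7×18 matrix over Z this has rank 6, with invariant factors (1,1,1,1,1,1).

∂_2: C_2 → C_1 maps a triangle to the signed sum of its edges. For instance
  ∂[v_0,v_1,v_5] = [v_1,v_5] − [v_0,v_5] + [v_0,v_1],
  ∂[v_2,v_4,v_6] = [v_4,v_6] − [v_2,v_6] + [v_2,v_4].
The resulting 18×12 matrix has rank 12, and its Smith normal form has invariant factors (1,1,1,1,1,1,1,1,1,1,1,2).

Reading off H_k = ker ∂_k / im ∂_{k+1}:

  H_0: rank C_0 − rank ∂_1 = 7 − 6 = 1, and the invariant factors of ∂_1 are all 1, so H_0 = Z.
  H_1: rank ker ∂_1 − rank ∂_2 = (18 − 6) − 12 = 0, and ∂_2 has invariant factor 2 > 1, so H_1 = Z/2Z.
  H_2: rank ker ∂_2 − rank ∂_3 = (12 − 12) − 0 = 0, and there is no ∂_3, so H_2 = 0.

(K is a triangulation of the real projective plane RP^2.)

H_0 = Z,  H_1 = Z/2Z,  H_2 = 0.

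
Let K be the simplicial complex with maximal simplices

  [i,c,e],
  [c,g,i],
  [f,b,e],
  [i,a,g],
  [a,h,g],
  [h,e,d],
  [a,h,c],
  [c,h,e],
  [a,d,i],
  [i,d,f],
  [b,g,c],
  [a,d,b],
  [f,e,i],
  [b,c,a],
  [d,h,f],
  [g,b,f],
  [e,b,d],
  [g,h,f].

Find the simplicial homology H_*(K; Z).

H_0 ≅ Z,  H_1 ≅ Z ⊕ Z/2Z,  H_2 = 0.

Take the total order a < b < c < d < e < f < g < h < i on the vertex set. Then K (dimension 2) consists of the simplices:

  0-simplices (9): a, b, c, d, e, f, g, h, i
  1-simplices (27): ab, ac, ad, ag, ah, ai, bc, bd, be, bf, bg, ce, cg, ch, ci, de, df, dh, di, ef, eh, ei, fg, fh, fi, gh, gi
  2-simplices (18): abc, abd, ach, adi, agh, agi, bcg, bde, bef, bfg, ceh, cei, cgi, deh, dfh, dfi, efi, fgh

giving chain groups C_0 ≅ Z^9, C_1 ≅ Z^27, C_2 ≅ Z^18.

∂_1: C_1 → C_0 maps an edge to its endpoints' difference, ∂[p,q] = q − p. For instance
  ∂bd = d − b.
The resulting 9×27 matrix has rank 8, and its Smith normal form has invariant factors (1,1,1,1,1,1,1,1).

∂_2: C_2 → C_1 maps a triangle to the signed sum of its edges. For instance
  ∂dfi = fi − di + df,
  ∂bcg = cg − bg + bc.
The resulting 27×18 matrix has rank 18, and its Smith normal form has invariant factors (1,1,1,1,1,1,1,1,1,1,1,1,1,1,1,1,1,2).

From H_k ≅ ker(∂_k) / im(∂_{k+1}) we obtain:

  H_0: rank C_0 − rank ∂_1 = 9 − 8 = 1, and the invariant factors of ∂_1 are all 1, so H_0 ≅ Z.
  H_1: rank ker ∂_1 − rank ∂_2 = (27 − 8) − 18 = 1, and ∂_2 has invariant factor 2 > 1, so H_1 ≅ Z ⊕ Z/2Z.
  H_2: rank ker ∂_2 − rank ∂_3 = (18 − 18) − 0 = 0, and there is no ∂_3, so H_2 ≅ 0.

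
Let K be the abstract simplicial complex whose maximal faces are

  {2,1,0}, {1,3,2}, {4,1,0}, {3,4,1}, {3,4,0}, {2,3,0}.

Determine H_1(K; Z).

H_1 = 0.

We work with the vertex ordering 0 < 1 < 2 < 3 < 4. The simplices of K, each written with vertices in increasing order, are:

  0-simplices (5): [0], [1], [2], [3], [4]
  1-simplices (9): [0,1], [0,2], [0,3], [0,4], [1,2], [1,3], [1,4], [2,3], [3,4]
  2-simplices (6): [0,1,2], [0,1,4], [0,2,3], [0,3,4], [1,2,3], [1,3,4]

so the chain groups are C_0 ≅ Z^5, C_1 ≅ Z^9, C_2 ≅ Z^6.

The boundary map ∂_1: C_1 → C_0 maps an edge to its endpoints' difference, ∂[p,q] = q − p. For instance
  ∂[1,3] = [3] − [1].
As a 5×9 matrix over Z this has rank 4, with invariant factors (1,1,1,1).

∂_2: C_2 → C_1 acts by ∂[p,q,r] = [q,r] − [p,r] + [p,q]. For instance
  ∂[1,3,4] = [3,4] − [1,4] + [1,3],
  ∂[1,2,3] = [2,3] − [1,3] + [1,2].
This gives a 9×6 integer matrix of rank 5; reducing to Smith normal form yields diagonal entries (1,1,1,1,1).

From H_k ≅ ker(∂_k) / im(∂_{k+1}) we obtain:

  H_1: rank ker ∂_1 − rank ∂_2 = (9 − 4) − 5 = 0, and the invariant factors of ∂_2 are all 1, so H_1 = 0.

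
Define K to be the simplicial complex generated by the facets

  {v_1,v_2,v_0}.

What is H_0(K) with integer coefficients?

H_0 ≅ Z.

Fix the vertex order v_0 < v_1 < v_2 and write every simplex with vertices in increasing order. Then dim K = 2 and the simplices of K are:

  0-simplices (3): [v_0], [v_1], [v_2]
  1-simplices (3): [v_0,v_1], [v_0,v_2], [v_1,v_2]
  2-simplices (1): [v_0,v_1,v_2]

Hence C_0 ≅ Z^3, C_1 ≅ Z^3, C_2 ≅ Z^1.

Boundary ∂_1: C_1 → C_0 is given by ∂[p,q] = [q] − [p]. For instance
  ∂[v_1,v_2] = [v_2] − [v_1].
As a 3×3 matrix over Z this has rank 2, with invariant factors (1,1).

Boundary ∂_2: C_2 → C_1 maps a triangle to the signed sum of its edges. For instance
  ∂[v_0,v_1,v_2] = [v_1,v_2] − [v_0,v_2] + [v_0,v_1].
The 3×1 boundary matrix has rank 1 and Smith normal form diag(1).

Computing H_k = (kernel of ∂_k) / (image of ∂_{k+1}):

  H_0: rank C_0 − rank ∂_1 = 3 − 2 = 1, and the invariant factors of ∂_1 are all 1, so H_0 = Z.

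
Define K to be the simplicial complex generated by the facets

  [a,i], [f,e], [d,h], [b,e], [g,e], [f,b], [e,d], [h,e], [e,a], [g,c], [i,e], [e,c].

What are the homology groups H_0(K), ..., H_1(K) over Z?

Fix the vertex order a < b < c < d < e < f < g < h < i and write every simplex with vertices in increasing order. Then dim K = 1 and the simplices of K are:

  0-simplices (9): a, b, c, d, e, f, g, h, i
  1-simplices (12): ae, ai, be, bf, ce, cg, de, dh, ef, eg, eh, ei

so the chain groups are C_0 ≅ Z^9, C_1 ≅ Z^12.

The boundary map ∂_1: C_1 → C_0 sends each edge [p,q] (with p < q) to q − p. For instance
  ∂de = e − d.
This gives a 9×12 integer matrix of rank 8; reducing to Smith normal form yields diagonal entries (1,1,1,1,1,1,1,1).

Computing H_k = (kernel of ∂_k) / (image of ∂_{k+1}):

  H_0: rank C_0 − rank ∂_1 = 9 − 8 = 1, and the invariant factors of ∂_1 are all 1, so H_0 ≅ Z.
  H_1: rank ker ∂_1 − rank ∂_2 = (12 − 8) − 0 = 4, and there is no ∂_2, so H_1 ≅ Z^4.

As a check, the Euler characteristic is 9 − 12 = -3, which agrees with 1 − 4 = -3.
(K is a triangulation of a wedge of 4 circles.)

H_0 ≅ Z,  H_1 ≅ Z^4.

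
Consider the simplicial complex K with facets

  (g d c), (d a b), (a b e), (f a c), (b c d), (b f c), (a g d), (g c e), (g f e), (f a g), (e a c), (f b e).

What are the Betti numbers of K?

Order the vertices as a < b < c < d < e < f < g. Listing each simplex with vertices in this order, K has dimension 2 with simplices:

  0-simplices (7): a, b, c, d, e, f, g
  1-simplices (18): ab, ac, ad, ae, af, ag, bc, bd, be, bf, cd, ce, cf, cg, dg, ef, eg, fg
  2-simplices (12): abd, abe, ace, acf, adg, afg, bcd, bcf, bef, cdg, ceg, efg

Hence C_0 ≅ Z^7, C_1 ≅ Z^18, C_2 ≅ Z^12.

The boundary map ∂_1: C_1 → C_0 maps an edge to its endpoints' difference, ∂[p,q] = q − p.
This gives a 7×18 integer matrix of rank 6; reducing to Smith normal form yields diagonal entries (1,1,1,1,1,1).

Boundary ∂_2: C_2 → C_1 sends each 2-simplex [p,q,r] to [q,r] − [p,r] + [p,q]. For instance
  ∂abe = be − ae + ab,
  ∂bef = ef − bf + be.
The resulting 18×12 matrix has rank 12, and its Smith normal form has invariant factors (1,1,1,1,1,1,1,1,1,1,1,2).

Reading off H_k = ker ∂_k / im ∂_{k+1}:

  H_0: rank C_0 − rank ∂_1 = 7 − 6 = 1, and the invariant factors of ∂_1 are all 1, so H_0 ≅ Z.
  H_1: rank ker ∂_1 − rank ∂_2 = (18 − 6) − 12 = 0, and ∂_2 has invariant factor 2 > 1, so H_1 ≅ Z/2Z.
  H_2: rank ker ∂_2 − rank ∂_3 = (12 − 12) − 0 = 0, and there is no ∂_3, so H_2 ≅ 0.

Hence the Betti numbers are b_0 = 1, b_1 = 0, b_2 = 0.

b_0 = 1, b_1 = 0, b_2 = 0.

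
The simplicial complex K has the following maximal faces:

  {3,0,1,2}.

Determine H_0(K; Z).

Order the vertices as 0 < 1 < 2 < 3. Listing each simplex with vertices in this order, K has dimension 3 with simplices:

  0-simplices (4): [0], [1], [2], [3]
  1-simplices (6): [0,1], [0,2], [0,3], [1,2], [1,3], [2,3]
  2-simplices (4): [0,1,2], [0,1,3], [0,2,3], [1,2,3]
  3-simplices (1): [0,1,2,3]

giving chain groups C_0 ≅ Z^4, C_1 ≅ Z^6, C_2 ≅ Z^4, C_3 ≅ Z^1.

Boundary ∂_1: C_1 → C_0 maps an edge to its endpoints' difference, ∂[p,q] = q − p. For instance
  ∂[1,3] = [3] − [1].
The 4×6 boundary matrix has rank 3 and Smith normal form diag(1,1,1).

The boundary map ∂_2: C_2 → C_1 acts by ∂[p,q,r] = [q,r] − [p,r] + [p,q]. For instance
  ∂[0,1,2] = [1,2] − [0,2] + [0,1],
  ∂[0,2,3] = [2,3] − [0,3] + [0,2].
As a 6×4 matrix over Z this has rank 3, with invariant factors (1,1,1).

∂_3: C_3 → C_2 sends each 3-simplex σ to the alternating sum Σ_i (−1)^i (σ with its i-th vertex removed). For instance
  ∂[0,1,2,3] = [1,2,3] − [0,2,3] + [0,1,3] − [0,1,2].
This gives a 4×1 integer matrix of rank 1; reducing to Smith normal form yields diagonal entries (1).

From H_k ≅ ker(∂_k) / im(∂_{k+1}) we obtain:

  H_0: rank C_0 − rank ∂_1 = 4 − 3 = 1, and the invariant factors of ∂_1 are all 1, so H_0 ≅ Z.

(K is a triangulation of the 3-simplex.)

H_0 = Z.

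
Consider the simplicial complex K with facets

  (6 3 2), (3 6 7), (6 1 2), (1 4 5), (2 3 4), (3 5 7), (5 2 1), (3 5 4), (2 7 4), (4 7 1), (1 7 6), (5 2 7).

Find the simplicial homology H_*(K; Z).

H_0 ≅ Z,  H_1 ≅ Z/2,  H_2 = 0.

Order the vertices as 1 < 2 < 3 < 4 < 5 < 6 < 7. Listing each simplex with vertices in this order, K has dimension 2 with simplices:

  0-simplices (7): [1], [2], [3], [4], [5], [6], [7]
  1-simplices (18): [1,2], [1,4], [1,5], [1,6], [1,7], [2,3], [2,4], [2,5], [2,6], [2,7], [3,4], [3,5], [3,6], [3,7], [4,5], [4,7], [5,7], [6,7]
  2-simplices (12): [1,2,5], [1,2,6], [1,4,5], [1,4,7], [1,6,7], [2,3,4], [2,3,6], [2,4,7], [2,5,7], [3,4,5], [3,5,7], [3,6,7]

so the chain groups are C_0 ≅ Z^7, C_1 ≅ Z^18, C_2 ≅ Z^12.

Boundary ∂_1: C_1 → C_0 sends each edge [p,q] (with p < q) to q − p.
The 7×18 boundary matrix has rank 6 and Smith normal form diag(1,1,1,1,1,1).

Boundary ∂_2: C_2 → C_1 acts by ∂[p,q,r] = [q,r] − [p,r] + [p,q]. For instance
  ∂[1,4,5] = [4,5] − [1,5] + [1,4],
  ∂[3,5,7] = [5,7] − [3,7] + [3,5].
This gives a 18×12 integer matrix of rank 12; reducing to Smith normal form yields diagonal entries (1,1,1,1,1,1,1,1,1,1,1,2).

Computing H_k = (kernel of ∂_k) / (image of ∂_{k+1}):

  H_0: rank C_0 − rank ∂_1 = 7 − 6 = 1, and the invariant factors of ∂_1 are all 1, so H_0 ≅ Z.
  H_1: rank ker ∂_1 − rank ∂_2 = (18 − 6) − 12 = 0, and ∂_2 has invariant factor 2 > 1, so H_1 ≅ Z/2.
  H_2: rank ker ∂_2 − rank ∂_3 = (12 − 12) − 0 = 0, and there is no ∂_3, so H_2 ≅ 0.

As a check, the Euler characteristic is 7 − 18 + 12 = 1, which agrees with 1 − 0 + 0 = 1.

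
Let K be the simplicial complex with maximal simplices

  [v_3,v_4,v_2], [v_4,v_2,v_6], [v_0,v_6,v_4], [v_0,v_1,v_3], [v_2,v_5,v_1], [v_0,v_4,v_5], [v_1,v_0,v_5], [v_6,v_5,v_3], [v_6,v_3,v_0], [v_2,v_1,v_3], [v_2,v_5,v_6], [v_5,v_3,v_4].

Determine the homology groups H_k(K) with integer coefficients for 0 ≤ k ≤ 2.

We work with the vertex ordering v_0 < v_1 < v_2 < v_3 < v_4 < v_5 < v_6. The simplices of K, each written with vertices in increasing order, are:

  0-simplices (7): [v_0], [v_1], [v_2], [v_3], [v_4], [v_5], [v_6]
  1-simplices (18): (18 of them)
  2-simplices (12): (12 of them)

Hence C_0 ≅ Z^7, C_1 ≅ Z^18, C_2 ≅ Z^12.

The boundary map ∂_1: C_1 → C_0 sends each edge [p,q] (with p < q) to q − p. For instance
  ∂[v_1,v_2] = [v_2] − [v_1].
The 7×18 boundary matrix has rank 6 and Smith normal form diag(1,1,1,1,1,1).

∂_2: C_2 → C_1 sends each 2-simplex [p,q,r] to [q,r] − [p,r] + [p,q]. For instance
  ∂[v_1,v_2,v_5] = [v_2,v_5] − [v_1,v_5] + [v_1,v_2],
  ∂[v_1,v_2,v_3] = [v_2,v_3] − [v_1,v_3] + [v_1,v_2].
The 18×12 boundary matrix has rank 12 and Smith normal form diag(1,1,1,1,1,1,1,1,1,1,1,2).

Reading off H_k = ker ∂_k / im ∂_{k+1}:

  H_0: rank C_0 − rank ∂_1 = 7 − 6 = 1, and the invariant factors of ∂_1 are all 1, so H_0 = Z.
  H_1: rank ker ∂_1 − rank ∂_2 = (18 − 6) − 12 = 0, and ∂_2 has invariant factor 2 > 1, so H_1 = Z/2.
  H_2: rank ker ∂_2 − rank ∂_3 = (12 − 12) − 0 = 0, and there is no ∂_3, so H_2 = 0.

As a check, the Euler characteristic is 7 − 18 + 12 = 1, which agrees with 1 − 0 + 0 = 1.

H_0 ≅ Z,  H_1 ≅ Z/2,  H_2 = 0.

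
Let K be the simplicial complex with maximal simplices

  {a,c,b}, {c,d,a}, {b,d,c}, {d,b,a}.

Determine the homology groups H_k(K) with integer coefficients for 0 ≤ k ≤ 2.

We work with the vertex ordering a < b < c < d. The simplices of K, each written with vertices in increasing order, are:

  0-simplices (4): a, b, c, d
  1-simplices (6): ab, ac, ad, bc, bd, cd
  2-simplices (4): abc, abd, acd, bcd

so the chain groups are C_0 ≅ Z^4, C_1 ≅ Z^6, C_2 ≅ Z^4.

Boundary ∂_1: C_1 → C_0 is given by ∂[p,q] = [q] − [p].
The 4×6 boundary matrix has rank 3 and Smith normal form diag(1,1,1).

∂_2: C_2 → C_1 maps a triangle to the signed sum of its edges. For instance
  ∂bcd = cd − bd + bc,
  ∂abd = bd − ad + ab.
As a 6×4 matrix over Z this has rank 3, with invariant factors (1,1,1).

Computing H_k = (kernel of ∂_k) / (image of ∂_{k+1}):

  H_0: rank C_0 − rank ∂_1 = 4 − 3 = 1, and the invariant factors of ∂_1 are all 1, so H_0 ≅ Z.
  H_1: rank ker ∂_1 − rank ∂_2 = (6 − 3) − 3 = 0, and the invariant factors of ∂_2 are all 1, so H_1 ≅ 0.
  H_2: rank ker ∂_2 − rank ∂_3 = (4 − 3) − 0 = 1, and there is no ∂_3, so H_2 ≅ Z.

(K is a triangulation of the 2-sphere S^2.)

H_0 ≅ Z,  H_1 = 0,  H_2 ≅ Z.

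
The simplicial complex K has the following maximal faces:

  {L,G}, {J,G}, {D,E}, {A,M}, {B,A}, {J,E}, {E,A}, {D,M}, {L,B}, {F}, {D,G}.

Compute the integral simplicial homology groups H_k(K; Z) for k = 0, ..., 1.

H_0 = Z^2,  H_1 = Z^3.

Take the total order A < B < D < E < F < G < J < L < M on the vertex set. Then K (dimension 1) consists of the simplices:

  0-simplices (9): A, B, D, E, F, G, J, L, M
  1-simplices (10): AB, AE, AM, BL, DE, DG, DM, EJ, GJ, GL

Hence C_0 ≅ Z^9, C_1 ≅ Z^10.

The boundary map ∂_1: C_1 → C_0 is given by ∂[p,q] = [q] − [p]. For instance
  ∂GL = L − G.
The resulting 9×10 matrix has rank 7, and its Smith normal form has invariant factors (1,1,1,1,1,1,1).

From H_k ≅ ker(∂_k) / im(∂_{k+1}) we obtain:

  H_0: rank C_0 − rank ∂_1 = 9 − 7 = 2, and the invariant factors of ∂_1 are all 1, so H_0 ≅ Z^2.
  H_1: rank ker ∂_1 − rank ∂_2 = (10 − 7) − 0 = 3, and there is no ∂_2, so H_1 ≅ Z^3.

As a check, the Euler characteristic is 9 − 10 = -1, which agrees with 2 − 3 = -1.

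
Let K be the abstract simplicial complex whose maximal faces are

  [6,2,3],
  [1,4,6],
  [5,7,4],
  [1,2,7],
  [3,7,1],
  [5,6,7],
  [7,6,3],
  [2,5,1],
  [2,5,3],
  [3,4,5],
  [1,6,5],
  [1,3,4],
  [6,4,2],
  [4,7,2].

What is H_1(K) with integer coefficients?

Fix the vertex order 1 < 2 < 3 < 4 < 5 < 6 < 7 and write every simplex with vertices in increasing order. Then dim K = 2 and the simplices of K are:

  0-simplices (7): [1], [2], [3], [4], [5], [6], [7]
  1-simplices (21): [1,2], [1,3], [1,4], [1,5], [1,6], [1,7], [2,3], [2,4], [2,5], [2,6], [2,7], [3,4], [3,5], [3,6], [3,7], [4,5], [4,6], [4,7], [5,6], [5,7], [6,7]
  2-simplices (14): [1,2,5], [1,2,7], [1,3,4], [1,3,7], [1,4,6], [1,5,6], [2,3,5], [2,3,6], [2,4,6], [2,4,7], [3,4,5], [3,6,7], [4,5,7], [5,6,7]

so the chain groups are C_0 ≅ Z^7, C_1 ≅ Z^21, C_2 ≅ Z^14.

∂_1: C_1 → C_0 is given by ∂[p,q] = [q] − [p]. For instance
  ∂[3,7] = [7] − [3].
The 7×21 boundary matrix has rank 6 and Smith normal form diag(1,1,1,1,1,1).

Boundary ∂_2: C_2 → C_1 maps a triangle to the signed sum of its edges. For instance
  ∂[1,4,6] = [4,6] − [1,6] + [1,4],
  ∂[1,5,6] = [5,6] − [1,6] + [1,5].
The 21×14 boundary matrix has rank 13 and Smith normal form diag(1,1,1,1,1,1,1,1,1,1,1,1,1).

Computing H_k = (kernel of ∂_k) / (image of ∂_{k+1}):

  H_1: rank ker ∂_1 − rank ∂_2 = (21 − 6) − 13 = 2, and the invariant factors of ∂_2 are all 1, so H_1 ≅ Z^2.

H_1 ≅ Z^2.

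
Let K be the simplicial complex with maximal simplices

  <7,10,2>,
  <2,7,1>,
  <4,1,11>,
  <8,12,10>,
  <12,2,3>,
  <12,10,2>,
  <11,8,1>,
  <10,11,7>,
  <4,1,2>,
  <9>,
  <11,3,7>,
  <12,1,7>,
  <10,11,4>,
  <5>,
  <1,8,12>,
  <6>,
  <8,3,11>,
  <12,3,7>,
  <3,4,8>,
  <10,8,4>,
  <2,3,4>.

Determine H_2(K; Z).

Take the total order 1 < 2 < 3 < 4 < 5 < 6 < 7 < 8 < 9 < 10 < 11 < 12 on the vertex set. Then K (dimension 2) consists of the simplices:

  0-simplices (12): [1], [2], [3], [4], [5], [6], [7], [8], [9], [10], [11], [12]
  1-simplices (27): (27 of them)
  2-simplices (18): (18 of them)

Hence C_0 ≅ Z^12, C_1 ≅ Z^27, C_2 ≅ Z^18.

The boundary map ∂_1: C_1 → C_0 maps an edge to its endpoints' difference, ∂[p,q] = q − p. For instance
  ∂[1,2] = [2] − [1].
The resulting 12×27 matrix has rank 8, and its Smith normal form has invariant factors (1,1,1,1,1,1,1,1).

The boundary map ∂_2: C_2 → C_1 acts by ∂[p,q,r] = [q,r] − [p,r] + [p,q]. For instance
  ∂[1,2,4] = [2,4] − [1,4] + [1,2],
  ∂[4,10,11] = [10,11] − [4,11] + [4,10].
The 27×18 boundary matrix has rank 18 and Smith normal form diag(1,1,1,1,1,1,1,1,1,1,1,1,1,1,1,1,1,2).

Computing H_k = (kernel of ∂_k) / (image of ∂_{k+1}):

  H_2: rank ker ∂_2 − rank ∂_3 = (18 − 18) − 0 = 0, and there is no ∂_3, so H_2 ≅ 0.

H_2 ≅ 0.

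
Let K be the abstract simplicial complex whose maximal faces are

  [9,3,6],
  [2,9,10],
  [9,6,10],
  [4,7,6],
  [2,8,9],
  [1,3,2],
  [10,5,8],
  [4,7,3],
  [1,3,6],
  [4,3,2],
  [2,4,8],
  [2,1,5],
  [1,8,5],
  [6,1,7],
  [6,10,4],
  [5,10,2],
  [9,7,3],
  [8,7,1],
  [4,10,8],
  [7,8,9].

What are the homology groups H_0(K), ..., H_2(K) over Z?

H_0 ≅ Z,  H_1 ≅ Z ⊕ Z_2,  H_2 = 0.

We work with the vertex ordering 1 < 2 < 3 < 4 < 5 < 6 < 7 < 8 < 9 < 10. The simplices of K, each written with vertices in increasing order, are:

  0-simplices (10): [1], [2], [3], [4], [5], [6], [7], [8], [9], [10]
  1-simplices (30): (30 of them)
  2-simplices (20): (20 of them)

so the chain groups are C_0 ≅ Z^10, C_1 ≅ Z^30, C_2 ≅ Z^20.

Boundary ∂_1: C_1 → C_0 sends each edge [p,q] (with p < q) to q − p.
As a 10×30 matrix over Z this has rank 9, with invariant factors (1,1,1,1,1,1,1,1,1).

∂_2: C_2 → C_1 acts by ∂[p,q,r] = [q,r] − [p,r] + [p,q]. For instance
  ∂[2,8,9] = [8,9] − [2,9] + [2,8],
  ∂[1,2,3] = [2,3] − [1,3] + [1,2].
This gives a 30×20 integer matrix of rank 20; reducing to Smith normal form yields diagonal entries (1,1,1,1,1,1,1,1,1,1,1,1,1,1,1,1,1,1,1,2).

Computing H_k = (kernel of ∂_k) / (image of ∂_{k+1}):

  H_0: rank C_0 − rank ∂_1 = 10 − 9 = 1, and the invariant factors of ∂_1 are all 1, so H_0 ≅ Z.
  H_1: rank ker ∂_1 − rank ∂_2 = (30 − 9) − 20 = 1, and ∂_2 has invariant factor 2 > 1, so H_1 ≅ Z ⊕ Z_2.
  H_2: rank ker ∂_2 − rank ∂_3 = (20 − 20) − 0 = 0, and there is no ∂_3, so H_2 ≅ 0.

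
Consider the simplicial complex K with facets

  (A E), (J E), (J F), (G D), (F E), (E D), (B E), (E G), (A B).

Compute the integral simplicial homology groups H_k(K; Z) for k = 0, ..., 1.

K has 7 vertices, 9 edges.
rank ∂_0 = 0, rank ∂_1 = 6 ⇒ b_0 = 7 − 0 − 6 = 1; all invariant factors of ∂_1 are 1 so no torsion. So H_0 = Z.
rank ∂_1 = 6, rank ∂_2 = 0 ⇒ b_1 = 9 − 6 − 0 = 3. So H_1 = Z^3.

H_0 ≅ Z,  H_1 ≅ Z^3.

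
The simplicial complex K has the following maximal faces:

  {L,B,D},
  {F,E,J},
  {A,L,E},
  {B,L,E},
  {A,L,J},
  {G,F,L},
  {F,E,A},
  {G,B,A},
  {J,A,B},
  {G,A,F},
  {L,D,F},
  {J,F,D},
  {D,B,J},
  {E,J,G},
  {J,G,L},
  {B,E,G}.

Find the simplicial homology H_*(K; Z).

H_0 ≅ Z,  H_1 ≅ Z^2,  H_2 ≅ Z.

K has 8 vertices, 24 edges, 16 triangles.
rank ∂_0 = 0, rank ∂_1 = 7 ⇒ b_0 = 8 − 0 − 7 = 1; all invariant factors of ∂_1 are 1 so no torsion. So H_0 ≅ Z.
rank ∂_1 = 7, rank ∂_2 = 15 ⇒ b_1 = 24 − 7 − 15 = 2; all invariant factors of ∂_2 are 1 so no torsion. So H_1 ≅ Z^2.
rank ∂_2 = 15, rank ∂_3 = 0 ⇒ b_2 = 16 − 15 − 0 = 1. So H_2 ≅ Z.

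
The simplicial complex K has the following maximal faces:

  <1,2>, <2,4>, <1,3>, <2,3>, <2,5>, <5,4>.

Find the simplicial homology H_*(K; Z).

H_0 ≅ Z,  H_1 ≅ Z^2.

Fix the vertex order 1 < 2 < 3 < 4 < 5 and write every simplex with vertices in increasing order. Then dim K = 1 and the simplices of K are:

  0-simplices (5): [1], [2], [3], [4], [5]
  1-simplices (6): [1,2], [1,3], [2,3], [2,4], [2,5], [4,5]

giving chain groups C_0 ≅ Z^5, C_1 ≅ Z^6.

Boundary ∂_1: C_1 → C_0 maps an edge to its endpoints' difference, ∂[p,q] = q − p.
This gives a 5×6 integer matrix of rank 4; reducing to Smith normal form yields diagonal entries (1,1,1,1).

From H_k ≅ ker(∂_k) / im(∂_{k+1}) we obtain:

  H_0: rank C_0 − rank ∂_1 = 5 − 4 = 1, and the invariant factors of ∂_1 are all 1, so H_0 = Z.
  H_1: rank ker ∂_1 − rank ∂_2 = (6 − 4) − 0 = 2, and there is no ∂_2, so H_1 = Z^2.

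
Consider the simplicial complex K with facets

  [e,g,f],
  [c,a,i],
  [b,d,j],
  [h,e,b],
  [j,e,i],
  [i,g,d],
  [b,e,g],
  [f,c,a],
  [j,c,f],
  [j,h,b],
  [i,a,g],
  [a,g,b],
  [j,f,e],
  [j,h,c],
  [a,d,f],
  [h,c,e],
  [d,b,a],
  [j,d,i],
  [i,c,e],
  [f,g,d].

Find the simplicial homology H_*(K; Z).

Order the vertices as a < b < c < d < e < f < g < h < i < j. Listing each simplex with vertices in this order, K has dimension 2 with simplices:

  0-simplices (10): a, b, c, d, e, f, g, h, i, j
  1-simplices (30): ab, ac, ad, af, ag, ai, bd, be, bg, bh, bj, ce, cf, ch, ci, cj, df, dg, di, dj, ef, eg, eh, ei, ej, fg, fj, gi, hj, ij
  2-simplices (20): abd, abg, acf, aci, adf, agi, bdj, beg, beh, bhj, ceh, cei, cfj, chj, dfg, dgi, dij, efg, efj, eij

so the chain groups are C_0 ≅ Z^10, C_1 ≅ Z^30, C_2 ≅ Z^20.

The boundary map ∂_1: C_1 → C_0 sends each edge [p,q] (with p < q) to q − p. For instance
  ∂ei = i − e.
This gives a 10×30 integer matrix of rank 9; reducing to Smith normal form yields diagonal entries (1,1,1,1,1,1,1,1,1).

The boundary map ∂_2: C_2 → C_1 maps a triangle to the signed sum of its edges. For instance
  ∂ceh = eh − ch + ce,
  ∂agi = gi − ai + ag.
This gives a 30×20 integer matrix of rank 20; reducing to Smith normal form yields diagonal entries (1,1,1,1,1,1,1,1,1,1,1,1,1,1,1,1,1,1,1,2).

Reading off H_k = ker ∂_k / im ∂_{k+1}:

  H_0: rank C_0 − rank ∂_1 = 10 − 9 = 1, and the invariant factors of ∂_1 are all 1, so H_0 ≅ Z.
  H_1: rank ker ∂_1 − rank ∂_2 = (30 − 9) − 20 = 1, and ∂_2 has invariant factor 2 > 1, so H_1 ≅ Z ⊕ Z/2Z.
  H_2: rank ker ∂_2 − rank ∂_3 = (20 − 20) − 0 = 0, and there is no ∂_3, so H_2 ≅ 0.

(K is a triangulation of the Klein bottle.)

H_0 ≅ Z,  H_1 ≅ Z ⊕ Z/2Z,  H_2 = 0.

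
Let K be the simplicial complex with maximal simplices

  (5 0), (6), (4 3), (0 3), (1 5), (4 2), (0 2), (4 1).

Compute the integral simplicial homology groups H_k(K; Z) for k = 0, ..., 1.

H_0 = Z^2,  H_1 = Z^2.

Fix the vertex order 0 < 1 < 2 < 3 < 4 < 5 < 6 and write every simplex with vertices in increasing order. Then dim K = 1 and the simplices of K are:

  0-simplices (7): [0], [1], [2], [3], [4], [5], [6]
  1-simplices (7): [0,2], [0,3], [0,5], [1,4], [1,5], [2,4], [3,4]

Hence C_0 ≅ Z^7, C_1 ≅ Z^7.

Boundary ∂_1: C_1 → C_0 maps an edge to its endpoints' difference, ∂[p,q] = q − p. For instance
  ∂[2,4] = [4] − [2].
The 7×7 boundary matrix has rank 5 and Smith normal form diag(1,1,1,1,1).

Reading off H_k = ker ∂_k / im ∂_{k+1}:

  H_0: rank C_0 − rank ∂_1 = 7 − 5 = 2, and the invariant factors of ∂_1 are all 1, so H_0 ≅ Z^2.
  H_1: rank ker ∂_1 − rank ∂_2 = (7 − 5) − 0 = 2, and there is no ∂_2, so H_1 ≅ Z^2.

As a check, the Euler characteristic is 7 − 7 = 0, which agrees with 2 − 2 = 0.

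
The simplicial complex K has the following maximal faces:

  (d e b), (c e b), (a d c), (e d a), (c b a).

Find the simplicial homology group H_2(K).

Fix the vertex order a < b < c < d < e and write every simplex with vertices in increasing order. Then dim K = 2 and the simplices of K are:

  0-simplices (5): a, b, c, d, e
  1-simplices (10): ab, ac, ad, ae, bc, bd, be, cd, ce, de
  2-simplices (5): abc, acd, ade, bce, bde

so the chain groups are C_0 ≅ Z^5, C_1 ≅ Z^10, C_2 ≅ Z^5.

Boundary ∂_1: C_1 → C_0 maps an edge to its endpoints' difference, ∂[p,q] = q − p.
The resulting 5×10 matrix has rank 4, and its Smith normal form has invariant factors (1,1,1,1).

Boundary ∂_2: C_2 → C_1 sends each 2-simplex [p,q,r] to [q,r] − [p,r] + [p,q]. For instance
  ∂ade = de − ae + ad,
  ∂abc = bc − ac + ab.
The 10×5 boundary matrix has rank 5 and Smith normal form diag(1,1,1,1,1).

From H_k ≅ ker(∂_k) / im(∂_{k+1}) we obtain:

  H_2: rank ker ∂_2 − rank ∂_3 = (5 − 5) − 0 = 0, and there is no ∂_3, so H_2 ≅ 0.

H_2 = 0.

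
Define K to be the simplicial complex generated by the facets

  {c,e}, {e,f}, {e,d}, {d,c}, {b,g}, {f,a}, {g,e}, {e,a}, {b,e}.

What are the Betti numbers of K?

b_0 = 1, b_1 = 3.

We work with the vertex ordering a < b < c < d < e < f < g. The simplices of K, each written with vertices in increasing order, are:

  0-simplices (7): a, b, c, d, e, f, g
  1-simplices (9): ae, af, be, bg, cd, ce, de, ef, eg

giving chain groups C_0 ≅ Z^7, C_1 ≅ Z^9.

The boundary map ∂_1: C_1 → C_0 maps an edge to its endpoints' difference, ∂[p,q] = q − p.
As a 7×9 matrix over Z this has rank 6, with invariant factors (1,1,1,1,1,1).

Reading off H_k = ker ∂_k / im ∂_{k+1}:

  H_0: rank C_0 − rank ∂_1 = 7 − 6 = 1, and the invariant factors of ∂_1 are all 1, so H_0 ≅ Z.
  H_1: rank ker ∂_1 − rank ∂_2 = (9 − 6) − 0 = 3, and there is no ∂_2, so H_1 ≅ Z^3.

(K is a triangulation of a wedge of 3 circles.)

Hence the Betti numbers are b_0 = 1, b_1 = 3.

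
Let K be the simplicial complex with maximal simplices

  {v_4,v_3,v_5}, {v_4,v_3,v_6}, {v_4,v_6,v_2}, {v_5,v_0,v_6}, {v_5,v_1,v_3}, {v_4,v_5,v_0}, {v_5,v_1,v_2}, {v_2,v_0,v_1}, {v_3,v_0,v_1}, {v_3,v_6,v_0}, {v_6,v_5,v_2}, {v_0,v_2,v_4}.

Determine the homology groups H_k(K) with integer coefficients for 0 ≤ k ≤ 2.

H_0 = Z,  H_1 = Z/2Z,  H_2 = 0.

We work with the vertex ordering v_0 < v_1 < v_2 < v_3 < v_4 < v_5 < v_6. The simplices of K, each written with vertices in increasing order, are:

  0-simplices (7): [v_0], [v_1], [v_2], [v_3], [v_4], [v_5], [v_6]
  1-simplices (18): (18 of them)
  2-simplices (12): (12 of them)

so the chain groups are C_0 ≅ Z^7, C_1 ≅ Z^18, C_2 ≅ Z^12.

Boundary ∂_1: C_1 → C_0 maps an edge to its endpoints' difference, ∂[p,q] = q − p.
As a 7×18 matrix over Z this has rank 6, with invariant factors (1,1,1,1,1,1).

∂_2: C_2 → C_1 acts by ∂[p,q,r] = [q,r] − [p,r] + [p,q]. For instance
  ∂[v_2,v_5,v_6] = [v_5,v_6] − [v_2,v_6] + [v_2,v_5],
  ∂[v_0,v_1,v_3] = [v_1,v_3] − [v_0,v_3] + [v_0,v_1].
As a 18×12 matrix over Z this has rank 12, with invariant factors (1,1,1,1,1,1,1,1,1,1,1,2).

From H_k ≅ ker(∂_k) / im(∂_{k+1}) we obtain:

  H_0: rank C_0 − rank ∂_1 = 7 − 6 = 1, and the invariant factors of ∂_1 are all 1, so H_0 ≅ Z.
  H_1: rank ker ∂_1 − rank ∂_2 = (18 − 6) − 12 = 0, and ∂_2 has invariant factor 2 > 1, so H_1 ≅ Z/2Z.
  H_2: rank ker ∂_2 − rank ∂_3 = (12 − 12) − 0 = 0, and there is no ∂_3, so H_2 ≅ 0.

(K is a triangulation of the real projective plane RP^2.)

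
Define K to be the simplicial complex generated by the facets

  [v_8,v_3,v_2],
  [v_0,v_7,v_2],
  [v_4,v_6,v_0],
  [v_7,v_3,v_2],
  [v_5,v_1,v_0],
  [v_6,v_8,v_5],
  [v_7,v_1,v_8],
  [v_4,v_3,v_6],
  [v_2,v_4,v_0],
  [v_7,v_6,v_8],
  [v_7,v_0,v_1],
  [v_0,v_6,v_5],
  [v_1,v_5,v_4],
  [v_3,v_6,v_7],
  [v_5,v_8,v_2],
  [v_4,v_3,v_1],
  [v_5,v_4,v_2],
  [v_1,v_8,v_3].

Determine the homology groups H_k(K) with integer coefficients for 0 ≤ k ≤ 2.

H_0 ≅ Z,  H_1 ≅ Z ⊕ Z/2,  H_2 = 0.

Order the vertices as v_0 < v_1 < v_2 < v_3 < v_4 < v_5 < v_6 < v_7 < v_8. Listing each simplex with vertices in this order, K has dimension 2 with simplices:

  0-simplices (9): [v_0], [v_1], [v_2], [v_3], [v_4], [v_5], [v_6], [v_7], [v_8]
  1-simplices (27): (27 of them)
  2-simplices (18): (18 of them)

giving chain groups C_0 ≅ Z^9, C_1 ≅ Z^27, C_2 ≅ Z^18.

Boundary ∂_1: C_1 → C_0 sends each edge [p,q] (with p < q) to q − p. For instance
  ∂[v_0,v_5] = [v_5] − [v_0].
The 9×27 boundary matrix has rank 8 and Smith normal form diag(1,1,1,1,1,1,1,1).

The boundary map ∂_2: C_2 → C_1 sends each 2-simplex [p,q,r] to [q,r] − [p,r] + [p,q]. For instance
  ∂[v_1,v_7,v_8] = [v_7,v_8] − [v_1,v_8] + [v_1,v_7],
  ∂[v_3,v_4,v_6] = [v_4,v_6] − [v_3,v_6] + [v_3,v_4].
As a 27×18 matrix over Z this has rank 18, with invariant factors (1,1,1,1,1,1,1,1,1,1,1,1,1,1,1,1,1,2).

Now H_k = ker ∂_k / im ∂_{k+1}, so:

  H_0: rank C_0 − rank ∂_1 = 9 − 8 = 1, and the invariant factors of ∂_1 are all 1, so H_0 = Z.
  H_1: rank ker ∂_1 − rank ∂_2 = (27 − 8) − 18 = 1, and ∂_2 has invariant factor 2 > 1, so H_1 = Z ⊕ Z/2.
  H_2: rank ker ∂_2 − rank ∂_3 = (18 − 18) − 0 = 0, and there is no ∂_3, so H_2 = 0.

(K is a triangulation of the Klein bottle.)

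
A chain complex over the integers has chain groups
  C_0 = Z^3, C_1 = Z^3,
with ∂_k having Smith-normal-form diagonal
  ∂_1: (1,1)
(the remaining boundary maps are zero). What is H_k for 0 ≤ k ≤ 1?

H_0: b_0 = 3 − 0 − 2 = 1; torsion from ∂_1 factors > 1: none. So H_0 = Z.
H_1: b_1 = 3 − 2 − 0 = 1; torsion from ∂_2 factors > 1: none. So H_1 = Z.

H_0 = Z,  H_1 = Z.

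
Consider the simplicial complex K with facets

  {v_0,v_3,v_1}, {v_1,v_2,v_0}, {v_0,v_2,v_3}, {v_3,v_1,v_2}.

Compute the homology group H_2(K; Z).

K has 4 vertices, 6 edges, 4 triangles.
rank ∂_2 = 3, rank ∂_3 = 0 ⇒ b_2 = 4 − 3 − 0 = 1. So H_2 = Z.

H_2 = Z.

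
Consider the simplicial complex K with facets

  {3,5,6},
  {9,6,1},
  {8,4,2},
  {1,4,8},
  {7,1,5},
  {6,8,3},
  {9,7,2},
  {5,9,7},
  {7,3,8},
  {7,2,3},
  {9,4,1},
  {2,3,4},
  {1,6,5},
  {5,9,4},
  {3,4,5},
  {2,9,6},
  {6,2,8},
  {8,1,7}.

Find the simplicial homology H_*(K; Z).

H_0 = Z,  H_1 = Z ⊕ Z/2,  H_2 = 0.

K has 9 vertices, 27 edges, 18 triangles.
rank ∂_0 = 0, rank ∂_1 = 8 ⇒ b_0 = 9 − 0 − 8 = 1; all invariant factors of ∂_1 are 1 so no torsion. So H_0 = Z.
rank ∂_1 = 8, rank ∂_2 = 18 ⇒ b_1 = 27 − 8 − 18 = 1; ∂_2 has invariant factor(s) [2] giving torsion. So H_1 = Z ⊕ Z/2.
rank ∂_2 = 18, rank ∂_3 = 0 ⇒ b_2 = 18 − 18 − 0 = 0. So H_2 = 0.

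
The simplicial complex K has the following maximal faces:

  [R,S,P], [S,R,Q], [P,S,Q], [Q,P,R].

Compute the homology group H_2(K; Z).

H_2 = Z.

We work with the vertex ordering P < Q < R < S. The simplices of K, each written with vertices in increasing order, are:

  0-simplices (4): P, Q, R, S
  1-simplices (6): PQ, PR, PS, QR, QS, RS
  2-simplices (4): PQR, PQS, PRS, QRS

so the chain groups are C_0 ≅ Z^4, C_1 ≅ Z^6, C_2 ≅ Z^4.

The boundary map ∂_1: C_1 → C_0 maps an edge to its endpoints' difference, ∂[p,q] = q − p.
This gives a 4×6 integer matrix of rank 3; reducing to Smith normal form yields diagonal entries (1,1,1).

∂_2: C_2 → C_1 maps a triangle to the signed sum of its edges. For instance
  ∂PQR = QR − PR + PQ,
  ∂PQS = QS − PS + PQ.
The resulting 6×4 matrix has rank 3, and its Smith normal form has invariant factors (1,1,1).

Now H_k = ker ∂_k / im ∂_{k+1}, so:

  H_2: rank ker ∂_2 − rank ∂_3 = (4 − 3) − 0 = 1, and there is no ∂_3, so H_2 = Z.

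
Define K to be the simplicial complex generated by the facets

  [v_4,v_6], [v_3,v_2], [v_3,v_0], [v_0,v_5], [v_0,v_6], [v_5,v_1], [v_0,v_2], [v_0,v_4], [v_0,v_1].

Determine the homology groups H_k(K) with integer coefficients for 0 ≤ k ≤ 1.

H_0 ≅ Z,  H_1 ≅ Z^3.

K has 7 vertices, 9 edges.
rank ∂_0 = 0, rank ∂_1 = 6 ⇒ b_0 = 7 − 0 − 6 = 1; all invariant factors of ∂_1 are 1 so no torsion. So H_0 ≅ Z.
rank ∂_1 = 6, rank ∂_2 = 0 ⇒ b_1 = 9 − 6 − 0 = 3. So H_1 ≅ Z^3.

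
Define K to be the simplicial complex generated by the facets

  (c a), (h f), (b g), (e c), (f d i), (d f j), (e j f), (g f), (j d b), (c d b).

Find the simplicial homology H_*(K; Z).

Order the vertices as a < b < c < d < e < f < g < h < i < j. Listing each simplex with vertices in this order, K has dimension 2 with simplices:

  0-simplices (10): a, b, c, d, e, f, g, h, i, j
  1-simplices (16): ac, bc, bd, bg, bj, cd, ce, df, di, dj, ef, ej, fg, fh, fi, fj
  2-simplices (5): bcd, bdj, dfi, dfj, efj

Hence C_0 ≅ Z^10, C_1 ≅ Z^16, C_2 ≅ Z^5.

∂_1: C_1 → C_0 is given by ∂[p,q] = [q] − [p]. For instance
  ∂bj = j − b.
As a 10×16 matrix over Z this has rank 9, with invariant factors (1,1,1,1,1,1,1,1,1).

Boundary ∂_2: C_2 → C_1 sends each 2-simplex [p,q,r] to [q,r] − [p,r] + [p,q]. For instance
  ∂dfj = fj − dj + df,
  ∂efj = fj − ej + ef.
The resulting 16×5 matrix has rank 5, and its Smith normal form has invariant factors (1,1,1,1,1).

From H_k ≅ ker(∂_k) / im(∂_{k+1}) we obtain:

  H_0: rank C_0 − rank ∂_1 = 10 − 9 = 1, and the invariant factors of ∂_1 are all 1, so H_0 = Z.
  H_1: rank ker ∂_1 − rank ∂_2 = (16 − 9) − 5 = 2, and the invariant factors of ∂_2 are all 1, so H_1 = Z^2.
  H_2: rank ker ∂_2 − rank ∂_3 = (5 − 5) − 0 = 0, and there is no ∂_3, so H_2 = 0.

H_0 ≅ Z,  H_1 ≅ Z^2,  H_2 = 0.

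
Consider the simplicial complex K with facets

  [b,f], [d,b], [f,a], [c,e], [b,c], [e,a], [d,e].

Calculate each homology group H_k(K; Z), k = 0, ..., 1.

H_0 = Z,  H_1 = Z^2.

We work with the vertex ordering a < b < c < d < e < f. The simplices of K, each written with vertices in increasing order, are:

  0-simplices (6): a, b, c, d, e, f
  1-simplices (7): ae, af, bc, bd, bf, ce, de

giving chain groups C_0 ≅ Z^6, C_1 ≅ Z^7.

∂_1: C_1 → C_0 maps an edge to its endpoints' difference, ∂[p,q] = q − p. For instance
  ∂ce = e − c.
The resulting 6×7 matrix has rank 5, and its Smith normal form has invariant factors (1,1,1,1,1).

Now H_k = ker ∂_k / im ∂_{k+1}, so:

  H_0: rank C_0 − rank ∂_1 = 6 − 5 = 1, and the invariant factors of ∂_1 are all 1, so H_0 ≅ Z.
  H_1: rank ker ∂_1 − rank ∂_2 = (7 − 5) − 0 = 2, and there is no ∂_2, so H_1 ≅ Z^2.

As a check, the Euler characteristic is 6 − 7 = -1, which agrees with 1 − 2 = -1.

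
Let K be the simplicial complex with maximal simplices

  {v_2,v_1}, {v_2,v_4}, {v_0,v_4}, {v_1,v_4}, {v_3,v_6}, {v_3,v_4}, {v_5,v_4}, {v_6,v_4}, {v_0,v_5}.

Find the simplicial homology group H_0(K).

H_0 ≅ Z.

We work with the vertex ordering v_0 < v_1 < v_2 < v_3 < v_4 < v_5 < v_6. The simplices of K, each written with vertices in increasing order, are:

  0-simplices (7): [v_0], [v_1], [v_2], [v_3], [v_4], [v_5], [v_6]
  1-simplices (9): [v_0,v_4], [v_0,v_5], [v_1,v_2], [v_1,v_4], [v_2,v_4], [v_3,v_4], [v_3,v_6], [v_4,v_5], [v_4,v_6]

Hence C_0 ≅ Z^7, C_1 ≅ Z^9.

The boundary map ∂_1: C_1 → C_0 maps an edge to its endpoints' difference, ∂[p,q] = q − p. For instance
  ∂[v_1,v_2] = [v_2] − [v_1].
This gives a 7×9 integer matrix of rank 6; reducing to Smith normal form yields diagonal entries (1,1,1,1,1,1).

From H_k ≅ ker(∂_k) / im(∂_{k+1}) we obtain:

  H_0: rank C_0 − rank ∂_1 = 7 − 6 = 1, and the invariant factors of ∂_1 are all 1, so H_0 ≅ Z.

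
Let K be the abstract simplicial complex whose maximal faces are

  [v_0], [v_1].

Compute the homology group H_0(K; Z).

H_0 ≅ Z^2.

Fix the vertex order v_0 < v_1 and write every simplex with vertices in increasing order. Then dim K = 0 and the simplices of K are:

  0-simplices (2): [v_0], [v_1]

giving chain groups C_0 ≅ Z^2.

From H_k ≅ ker(∂_k) / im(∂_{k+1}) we obtain:

  H_0: rank C_0 − rank ∂_1 = 2 − 0 = 2, and there is no ∂_1, so H_0 ≅ Z^2.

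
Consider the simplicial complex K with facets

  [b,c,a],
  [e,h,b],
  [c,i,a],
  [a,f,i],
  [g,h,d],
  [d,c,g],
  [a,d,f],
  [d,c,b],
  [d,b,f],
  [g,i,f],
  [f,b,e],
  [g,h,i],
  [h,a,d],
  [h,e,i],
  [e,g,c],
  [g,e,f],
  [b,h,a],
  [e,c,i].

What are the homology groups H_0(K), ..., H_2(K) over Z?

H_0 ≅ Z,  H_1 ≅ Z ⊕ Z/2Z,  H_2 = 0.

Order the vertices as a < b < c < d < e < f < g < h < i. Listing each simplex with vertices in this order, K has dimension 2 with simplices:

  0-simplices (9): a, b, c, d, e, f, g, h, i
  1-simplices (27): ab, ac, ad, af, ah, ai, bc, bd, be, bf, bh, cd, ce, cg, ci, df, dg, dh, ef, eg, eh, ei, fg, fi, gh, gi, hi
  2-simplices (18): abc, abh, aci, adf, adh, afi, bcd, bdf, bef, beh, cdg, ceg, cei, dgh, efg, ehi, fgi, ghi

Hence C_0 ≅ Z^9, C_1 ≅ Z^27, C_2 ≅ Z^18.

The boundary map ∂_1: C_1 → C_0 sends each edge [p,q] (with p < q) to q − p.
This gives a 9×27 integer matrix of rank 8; reducing to Smith normal form yields diagonal entries (1,1,1,1,1,1,1,1).

Boundary ∂_2: C_2 → C_1 acts by ∂[p,q,r] = [q,r] − [p,r] + [p,q]. For instance
  ∂bcd = cd − bd + bc,
  ∂ehi = hi − ei + eh.
The resulting 27×18 matrix has rank 18, and its Smith normal form has invariant factors (1,1,1,1,1,1,1,1,1,1,1,1,1,1,1,1,1,2).

Reading off H_k = ker ∂_k / im ∂_{k+1}:

  H_0: rank C_0 − rank ∂_1 = 9 − 8 = 1, and the invariant factors of ∂_1 are all 1, so H_0 ≅ Z.
  H_1: rank ker ∂_1 − rank ∂_2 = (27 − 8) − 18 = 1, and ∂_2 has invariant factor 2 > 1, so H_1 ≅ Z ⊕ Z/2Z.
  H_2: rank ker ∂_2 − rank ∂_3 = (18 − 18) − 0 = 0, and there is no ∂_3, so H_2 ≅ 0.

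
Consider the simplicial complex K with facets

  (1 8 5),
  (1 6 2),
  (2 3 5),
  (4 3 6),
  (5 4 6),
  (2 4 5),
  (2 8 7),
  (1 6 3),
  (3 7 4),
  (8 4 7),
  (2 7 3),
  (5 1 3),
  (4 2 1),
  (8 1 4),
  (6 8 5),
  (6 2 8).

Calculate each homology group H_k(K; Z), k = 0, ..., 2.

H_0 ≅ Z,  H_1 ≅ Z^2,  H_2 ≅ Z.

Take the total order 1 < 2 < 3 < 4 < 5 < 6 < 7 < 8 on the vertex set. Then K (dimension 2) consists of the simplices:

  0-simplices (8): [1], [2], [3], [4], [5], [6], [7], [8]
  1-simplices (24): (24 of them)
  2-simplices (16): [1,2,4], [1,2,6], [1,3,5], [1,3,6], [1,4,8], [1,5,8], [2,3,5], [2,3,7], [2,4,5], [2,6,8], [2,7,8], [3,4,6], [3,4,7], [4,5,6], [4,7,8], [5,6,8]

Hence C_0 ≅ Z^8, C_1 ≅ Z^24, C_2 ≅ Z^16.

The boundary map ∂_1: C_1 → C_0 maps an edge to its endpoints' difference, ∂[p,q] = q − p. For instance
  ∂[1,4] = [4] − [1].
The resulting 8×24 matrix has rank 7, and its Smith normal form has invariant factors (1,1,1,1,1,1,1).

Boundary ∂_2: C_2 → C_1 maps a triangle to the signed sum of its edges. For instance
  ∂[4,7,8] = [7,8] − [4,8] + [4,7],
  ∂[4,5,6] = [5,6] − [4,6] + [4,5].
This gives a 24×16 integer matrix of rank 15; reducing to Smith normal form yields diagonal entries (1,1,1,1,1,1,1,1,1,1,1,1,1,1,1).

From H_k ≅ ker(∂_k) / im(∂_{k+1}) we obtain:

  H_0: rank C_0 − rank ∂_1 = 8 − 7 = 1, and the invariant factors of ∂_1 are all 1, so H_0 ≅ Z.
  H_1: rank ker ∂_1 − rank ∂_2 = (24 − 7) − 15 = 2, and the invariant factors of ∂_2 are all 1, so H_1 ≅ Z^2.
  H_2: rank ker ∂_2 − rank ∂_3 = (16 − 15) − 0 = 1, and there is no ∂_3, so H_2 ≅ Z.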